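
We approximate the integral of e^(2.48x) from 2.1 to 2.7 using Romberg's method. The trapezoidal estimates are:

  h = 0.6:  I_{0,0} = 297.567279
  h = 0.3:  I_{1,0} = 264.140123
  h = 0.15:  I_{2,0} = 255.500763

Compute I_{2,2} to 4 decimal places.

252.5959

Richardson extrapolation on the trapezoidal column (denominator 4−1=3):
I_{1,1} = 264.140123 + (264.140123 − 297.567279)/3 = 252.997738
I_{2,1} = (4·255.500763 − 264.140123) / 3 = 252.620976
I_{2,2} = 252.620976 + (252.620976 − 252.997738)/15 = 252.595859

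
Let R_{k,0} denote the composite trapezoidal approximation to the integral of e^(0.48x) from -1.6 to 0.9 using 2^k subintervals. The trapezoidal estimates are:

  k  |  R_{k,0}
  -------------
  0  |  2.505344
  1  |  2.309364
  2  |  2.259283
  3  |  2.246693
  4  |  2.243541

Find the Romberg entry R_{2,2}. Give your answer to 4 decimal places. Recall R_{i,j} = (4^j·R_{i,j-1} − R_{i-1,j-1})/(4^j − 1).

2.2425

R_{1,1} = (4·2.309364 − 2.505344) / 3 = 2.244037
R_{2,1} = 2.259283 + (2.259283 − 2.309364)/3 = 2.242589
R_{2,2} = (16·2.242589 − 2.244037) / 15 = 2.242492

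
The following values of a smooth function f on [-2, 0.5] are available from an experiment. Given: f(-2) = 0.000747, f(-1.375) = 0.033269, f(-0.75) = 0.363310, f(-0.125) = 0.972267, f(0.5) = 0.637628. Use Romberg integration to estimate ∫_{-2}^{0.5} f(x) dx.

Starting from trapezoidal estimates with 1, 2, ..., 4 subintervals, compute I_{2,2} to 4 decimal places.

1.1390

I_{0,0} (trapezoid, 1 panel, h=2.5000): 0.797969
I_{1,0} (trapezoid, 2 panels, h=1.2500): 0.853122
I_{2,0} (trapezoid, 4 panels, h=0.6250): 1.055021
I_{1,1} = 0.853122 + (0.853122 − 0.797969)/3 = 0.871506
I_{2,1} = 1.055021 + (1.055021 − 0.853122)/3 = 1.122321
I_{2,2} = 1.122321 + (1.122321 − 0.871506)/15 = 1.139042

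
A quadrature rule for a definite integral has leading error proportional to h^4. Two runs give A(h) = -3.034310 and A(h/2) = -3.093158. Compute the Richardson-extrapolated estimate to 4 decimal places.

The leading error scales as h^4; refining by a factor of 2 reduces it by 2^4 = 16.
Extrapolated value = (16·A(h/2) − A(h)) / (16 − 1)
= (16·(-3.093158) − (-3.034310)) / 15
= -46.456218 / 15 = -3.097081

-3.0971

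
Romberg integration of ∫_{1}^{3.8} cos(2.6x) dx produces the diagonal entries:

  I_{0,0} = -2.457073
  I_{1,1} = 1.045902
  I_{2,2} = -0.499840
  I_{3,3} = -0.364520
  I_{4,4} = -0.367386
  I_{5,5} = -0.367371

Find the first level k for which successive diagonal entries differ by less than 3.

|I_{1,1} − I_{0,0}| = 3.502975 ≥ 3
|I_{2,2} − I_{1,1}| = 1.545742 < 3

k = 2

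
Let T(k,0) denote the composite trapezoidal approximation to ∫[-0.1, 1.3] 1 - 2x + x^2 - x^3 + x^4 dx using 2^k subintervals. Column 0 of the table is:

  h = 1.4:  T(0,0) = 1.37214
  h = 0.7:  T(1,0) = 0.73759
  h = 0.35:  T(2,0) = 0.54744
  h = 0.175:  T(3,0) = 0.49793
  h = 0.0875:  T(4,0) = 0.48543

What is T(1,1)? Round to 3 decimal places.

Richardson extrapolation on the trapezoidal column (denominator 4−1=3):
T(1,1) = 0.73759 + (0.73759 − 1.37214)/3 = 0.52607
(Column j=1 coincides with Simpson's rule on the same nodes.)

0.526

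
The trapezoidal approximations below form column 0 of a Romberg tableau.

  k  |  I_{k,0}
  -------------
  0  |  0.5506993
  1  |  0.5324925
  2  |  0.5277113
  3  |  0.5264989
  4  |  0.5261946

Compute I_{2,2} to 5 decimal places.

0.52610

Richardson extrapolation on the trapezoidal column (denominator 4−1=3):
I_{1,1} = (4·0.5324925 − 0.5506993) / 3 = 0.5264236
I_{2,1} = 0.5277113 + (0.5277113 − 0.5324925)/3 = 0.5261176
I_{2,2} = 0.5261176 + (0.5261176 − 0.5264236)/15 = 0.5260972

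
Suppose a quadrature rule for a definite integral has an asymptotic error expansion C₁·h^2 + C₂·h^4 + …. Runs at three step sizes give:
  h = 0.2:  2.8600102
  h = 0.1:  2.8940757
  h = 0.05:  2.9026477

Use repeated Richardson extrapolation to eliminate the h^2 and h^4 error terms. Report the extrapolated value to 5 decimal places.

2.90551

First eliminate the h^2 term (factor 2^2 = 4):
  B₁ = (4·2.8940757 − 2.8600102)/3 = 2.9054309
  B₂ = (4·2.9026477 − 2.8940757)/3 = 2.9055050
Then eliminate the h^4 term (factor 2^4 = 16):
  (16·2.9055050 − 2.9054309)/15 = 2.9055099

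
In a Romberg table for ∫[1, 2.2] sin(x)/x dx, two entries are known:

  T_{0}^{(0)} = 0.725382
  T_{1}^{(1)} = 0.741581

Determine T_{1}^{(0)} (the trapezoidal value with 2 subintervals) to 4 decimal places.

0.7375

From T_{1}^{(1)} = (4·T_{1}^{(0)} − T_{0}^{(0)})/3, solve for T_{1}^{(0)}:
4·T_{1}^{(0)} = 3·0.741581 + 0.725382 = 2.950125
T_{1}^{(0)} = 0.737531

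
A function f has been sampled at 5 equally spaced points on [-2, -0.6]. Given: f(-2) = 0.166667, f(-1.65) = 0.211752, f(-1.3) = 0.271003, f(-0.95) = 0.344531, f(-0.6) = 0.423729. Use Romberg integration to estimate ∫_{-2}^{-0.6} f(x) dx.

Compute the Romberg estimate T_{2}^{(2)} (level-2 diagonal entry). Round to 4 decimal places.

T_{0}^{(0)} (trapezoid, 1 panel, h=1.4000): 0.413277
T_{1}^{(0)} (trapezoid, 2 panels, h=0.7000): 0.396341
T_{2}^{(0)} (trapezoid, 4 panels, h=0.3500): 0.392869
T_{1}^{(1)} = 0.396341 + (0.396341 − 0.413277)/3 = 0.390696
T_{2}^{(1)} = 0.392869 + (0.392869 − 0.396341)/3 = 0.391712
T_{2}^{(2)} = 0.391712 + (0.391712 − 0.390696)/15 = 0.391780

0.3918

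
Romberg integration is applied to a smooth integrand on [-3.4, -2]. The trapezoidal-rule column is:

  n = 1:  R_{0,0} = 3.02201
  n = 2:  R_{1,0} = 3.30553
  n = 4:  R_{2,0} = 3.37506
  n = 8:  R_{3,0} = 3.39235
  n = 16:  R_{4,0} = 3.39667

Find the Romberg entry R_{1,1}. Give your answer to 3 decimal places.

R_{1,1} = (4·3.30553 − 3.02201) / 3 = 3.40004
(Column j=1 coincides with Simpson's rule on the same nodes.)

3.400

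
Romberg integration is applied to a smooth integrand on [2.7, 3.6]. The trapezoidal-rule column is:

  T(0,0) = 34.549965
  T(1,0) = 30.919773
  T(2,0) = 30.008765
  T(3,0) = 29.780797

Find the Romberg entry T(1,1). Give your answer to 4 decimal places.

T(1,1) = (4·30.919773 − 34.549965) / 3 = 29.709709
(Column j=1 coincides with Simpson's rule on the same nodes.)

29.7097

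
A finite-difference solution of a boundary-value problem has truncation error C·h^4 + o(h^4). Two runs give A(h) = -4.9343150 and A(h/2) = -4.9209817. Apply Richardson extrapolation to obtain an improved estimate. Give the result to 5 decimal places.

The leading error scales as h^4; refining by a factor of 2 reduces it by 2^4 = 16.
Extrapolated value = (16·A(h/2) − A(h)) / (16 − 1)
= (16·(-4.9209817) − (-4.9343150)) / 15
= -73.8013922 / 15 = -4.9200928

-4.92009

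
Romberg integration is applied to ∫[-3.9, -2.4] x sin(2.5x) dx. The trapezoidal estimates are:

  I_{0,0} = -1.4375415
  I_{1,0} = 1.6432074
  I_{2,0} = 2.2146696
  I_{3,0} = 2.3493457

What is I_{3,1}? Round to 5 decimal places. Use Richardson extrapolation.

I_{3,1} = 2.3493457 + (2.3493457 − 2.2146696)/3 = 2.3942377
(Column j=1 coincides with Simpson's rule on the same nodes.)

2.39424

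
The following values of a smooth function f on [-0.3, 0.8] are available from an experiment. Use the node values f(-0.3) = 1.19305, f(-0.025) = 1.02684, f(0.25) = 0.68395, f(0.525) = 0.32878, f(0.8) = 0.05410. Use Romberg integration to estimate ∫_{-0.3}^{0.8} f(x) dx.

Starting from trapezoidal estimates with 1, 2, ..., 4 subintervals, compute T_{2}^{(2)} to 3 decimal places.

0.737

T_{0}^{(0)} (trapezoid, 1 panel, h=1.1000): 0.68593
T_{1}^{(0)} (trapezoid, 2 panels, h=0.5500): 0.71914
T_{2}^{(0)} (trapezoid, 4 panels, h=0.2750): 0.73236
T_{1}^{(1)} = 0.71914 + (0.71914 − 0.68593)/3 = 0.73021
T_{2}^{(1)} = 0.73236 + (0.73236 − 0.71914)/3 = 0.73677
T_{2}^{(2)} = 0.73677 + (0.73677 − 0.73021)/15 = 0.73721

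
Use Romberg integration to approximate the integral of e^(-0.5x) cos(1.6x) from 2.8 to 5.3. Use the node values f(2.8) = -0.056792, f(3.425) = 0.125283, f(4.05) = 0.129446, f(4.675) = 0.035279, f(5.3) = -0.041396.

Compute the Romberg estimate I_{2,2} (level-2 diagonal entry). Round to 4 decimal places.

0.1668

I_{0,0} (trapezoid, 1 panel, h=2.5000): -0.122735
I_{1,0} (trapezoid, 2 panels, h=1.2500): 0.100440
I_{2,0} (trapezoid, 4 panels, h=0.6250): 0.150571
I_{1,1} = 0.100440 + (0.100440 − (-0.122735))/3 = 0.174832
I_{2,1} = 0.150571 + (0.150571 − 0.100440)/3 = 0.167281
I_{2,2} = 0.167281 + (0.167281 − 0.174832)/15 = 0.166778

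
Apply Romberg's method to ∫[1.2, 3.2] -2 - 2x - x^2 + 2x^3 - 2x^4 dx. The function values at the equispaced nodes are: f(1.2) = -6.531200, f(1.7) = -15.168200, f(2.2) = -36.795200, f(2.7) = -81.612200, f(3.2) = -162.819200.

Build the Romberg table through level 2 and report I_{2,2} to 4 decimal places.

I_{0,0} (trapezoid, 1 panel, h=2.0000): -169.350400
I_{1,0} (trapezoid, 2 panels, h=1.0000): -121.470400
I_{2,0} (trapezoid, 4 panels, h=0.5000): -109.125400
I_{1,1} = -121.470400 + (-121.470400 − (-169.350400))/3 = -105.510400
I_{2,1} = -109.125400 + (-109.125400 − (-121.470400))/3 = -105.010400
I_{2,2} = -105.010400 + (-105.010400 − (-105.510400))/15 = -104.977067

-104.9771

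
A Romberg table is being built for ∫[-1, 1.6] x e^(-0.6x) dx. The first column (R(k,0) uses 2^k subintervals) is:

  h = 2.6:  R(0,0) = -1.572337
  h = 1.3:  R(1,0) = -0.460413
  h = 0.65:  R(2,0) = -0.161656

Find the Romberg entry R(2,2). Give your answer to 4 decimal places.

-0.0602

R(1,1) = -0.460413 + (-0.460413 − (-1.572337))/3 = -0.089772
R(2,1) = (4·(-0.161656) − (-0.460413)) / 3 = -0.062070
R(2,2) = (16·(-0.062070) − (-0.089772)) / 15 = -0.060223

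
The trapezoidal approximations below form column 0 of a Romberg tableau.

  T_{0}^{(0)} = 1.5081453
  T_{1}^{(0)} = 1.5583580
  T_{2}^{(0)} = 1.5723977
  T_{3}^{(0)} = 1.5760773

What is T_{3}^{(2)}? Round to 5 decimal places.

T_{2}^{(1)} = 1.5723977 + (1.5723977 − 1.5583580)/3 = 1.5770776
T_{3}^{(1)} = 1.5760773 + (1.5760773 − 1.5723977)/3 = 1.5773038
T_{3}^{(2)} = (16·1.5773038 − 1.5770776) / 15 = 1.5773189
(Column j=1 coincides with Simpson's rule on the same nodes.)

1.57732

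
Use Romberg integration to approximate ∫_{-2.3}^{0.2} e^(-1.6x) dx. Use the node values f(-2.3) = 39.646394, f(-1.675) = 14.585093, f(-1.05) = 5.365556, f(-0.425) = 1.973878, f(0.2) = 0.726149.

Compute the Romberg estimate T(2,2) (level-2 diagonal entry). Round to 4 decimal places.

24.3578

T(0,0) (trapezoid, 1 panel, h=2.5000): 50.465679
T(1,0) (trapezoid, 2 panels, h=1.2500): 31.939784
T(2,0) (trapezoid, 4 panels, h=0.6250): 26.319249
T(1,1) = 31.939784 + (31.939784 − 50.465679)/3 = 25.764486
T(2,1) = 26.319249 + (26.319249 − 31.939784)/3 = 24.445737
T(2,2) = 24.445737 + (24.445737 − 25.764486)/15 = 24.357820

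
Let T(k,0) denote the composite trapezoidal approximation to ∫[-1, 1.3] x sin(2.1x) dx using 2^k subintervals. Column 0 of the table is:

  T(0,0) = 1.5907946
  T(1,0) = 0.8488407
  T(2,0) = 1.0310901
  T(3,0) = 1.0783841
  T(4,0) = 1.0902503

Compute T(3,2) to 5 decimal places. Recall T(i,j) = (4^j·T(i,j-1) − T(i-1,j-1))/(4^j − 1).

1.09430

Richardson extrapolation on the trapezoidal column (denominator 4−1=3):
T(2,1) = 1.0310901 + (1.0310901 − 0.8488407)/3 = 1.0918399
T(3,1) = 1.0783841 + (1.0783841 − 1.0310901)/3 = 1.0941488
T(3,2) = 1.0941488 + (1.0941488 − 1.0918399)/15 = 1.0943027
(Column j=1 coincides with Simpson's rule on the same nodes.)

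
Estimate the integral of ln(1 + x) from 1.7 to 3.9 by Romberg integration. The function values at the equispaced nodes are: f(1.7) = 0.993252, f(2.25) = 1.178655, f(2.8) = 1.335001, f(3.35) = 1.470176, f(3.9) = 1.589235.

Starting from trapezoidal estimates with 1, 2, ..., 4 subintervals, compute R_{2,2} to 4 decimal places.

2.9055

R_{0,0} (trapezoid, 1 panel, h=2.2000): 2.840736
R_{1,0} (trapezoid, 2 panels, h=1.1000): 2.888869
R_{2,0} (trapezoid, 4 panels, h=0.5500): 2.901292
R_{1,1} = 2.888869 + (2.888869 − 2.840736)/3 = 2.904913
R_{2,1} = 2.901292 + (2.901292 − 2.888869)/3 = 2.905433
R_{2,2} = 2.905433 + (2.905433 − 2.904913)/15 = 2.905468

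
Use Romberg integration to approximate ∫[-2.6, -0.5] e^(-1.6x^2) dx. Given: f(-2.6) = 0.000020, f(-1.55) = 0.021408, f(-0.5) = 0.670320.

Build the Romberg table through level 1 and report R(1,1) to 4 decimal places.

R(0,0) (trapezoid, 1 panel, h=2.1000): 0.703857
R(1,0) (trapezoid, 2 panels, h=1.0500): 0.374407
R(1,1) = 0.374407 + (0.374407 − 0.703857)/3 = 0.264590

0.2646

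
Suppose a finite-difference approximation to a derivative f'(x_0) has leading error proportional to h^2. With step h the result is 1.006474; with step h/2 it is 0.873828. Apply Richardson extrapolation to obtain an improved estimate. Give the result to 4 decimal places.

The leading error scales as h^2; refining by a factor of 2 reduces it by 2^2 = 4.
Extrapolated value = (4·A(h/2) − A(h)) / (4 − 1)
= (4·0.873828 − 1.006474) / 3
= 2.488838 / 3 = 0.829613

0.8296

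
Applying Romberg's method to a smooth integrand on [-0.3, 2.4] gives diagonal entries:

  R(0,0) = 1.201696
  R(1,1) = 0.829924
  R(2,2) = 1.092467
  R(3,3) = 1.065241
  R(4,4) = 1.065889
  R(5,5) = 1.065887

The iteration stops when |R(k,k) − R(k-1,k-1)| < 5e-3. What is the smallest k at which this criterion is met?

k = 4

|R(1,1) − R(0,0)| = 0.371772 ≥ 5e-3
|R(2,2) − R(1,1)| = 0.262543 ≥ 5e-3
|R(3,3) − R(2,2)| = 0.027226 ≥ 5e-3
|R(4,4) − R(3,3)| = 0.000648 < 5e-3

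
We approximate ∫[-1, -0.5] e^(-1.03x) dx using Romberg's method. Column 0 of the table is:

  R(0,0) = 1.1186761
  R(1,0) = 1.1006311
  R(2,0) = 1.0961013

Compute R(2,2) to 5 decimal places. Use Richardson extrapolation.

R(1,1) = 1.1006311 + (1.1006311 − 1.1186761)/3 = 1.0946161
R(2,1) = (4·1.0961013 − 1.1006311) / 3 = 1.0945914
R(2,2) = 1.0945914 + (1.0945914 − 1.0946161)/15 = 1.0945898

1.09459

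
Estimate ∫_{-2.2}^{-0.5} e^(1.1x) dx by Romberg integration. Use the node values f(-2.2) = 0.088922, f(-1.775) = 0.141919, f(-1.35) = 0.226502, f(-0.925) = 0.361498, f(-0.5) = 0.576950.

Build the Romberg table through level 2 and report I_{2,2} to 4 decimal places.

I_{0,0} (trapezoid, 1 panel, h=1.7000): 0.565991
I_{1,0} (trapezoid, 2 panels, h=0.8500): 0.475522
I_{2,0} (trapezoid, 4 panels, h=0.4250): 0.451713
I_{1,1} = 0.475522 + (0.475522 − 0.565991)/3 = 0.445366
I_{2,1} = 0.451713 + (0.451713 − 0.475522)/3 = 0.443777
I_{2,2} = 0.443777 + (0.443777 − 0.445366)/15 = 0.443671

0.4437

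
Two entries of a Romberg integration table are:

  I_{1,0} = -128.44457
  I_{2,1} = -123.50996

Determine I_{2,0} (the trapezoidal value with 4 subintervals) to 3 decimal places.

-124.744

From I_{2,1} = (4·I_{2,0} − I_{1,0})/3, solve for I_{2,0}:
4·I_{2,0} = 3·(-123.50996) + (-128.44457) = -498.97445
I_{2,0} = -124.74361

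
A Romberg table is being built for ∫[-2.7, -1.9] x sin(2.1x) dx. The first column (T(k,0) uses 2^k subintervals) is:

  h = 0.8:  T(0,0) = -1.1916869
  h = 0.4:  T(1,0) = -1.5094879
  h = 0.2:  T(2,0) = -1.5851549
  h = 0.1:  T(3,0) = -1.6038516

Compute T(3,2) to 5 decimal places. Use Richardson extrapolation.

Richardson extrapolation on the trapezoidal column (denominator 4−1=3):
T(2,1) = -1.5851549 + (-1.5851549 − (-1.5094879))/3 = -1.6103772
T(3,1) = -1.6038516 + (-1.6038516 − (-1.5851549))/3 = -1.6100838
T(3,2) = -1.6100838 + (-1.6100838 − (-1.6103772))/15 = -1.6100642

-1.61006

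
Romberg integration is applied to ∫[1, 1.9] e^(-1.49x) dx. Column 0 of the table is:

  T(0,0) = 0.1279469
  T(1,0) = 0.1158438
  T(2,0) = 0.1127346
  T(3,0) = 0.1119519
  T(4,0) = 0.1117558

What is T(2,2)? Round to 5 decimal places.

0.11169

T(1,1) = 0.1158438 + (0.1158438 − 0.1279469)/3 = 0.1118094
T(2,1) = (4·0.1127346 − 0.1158438) / 3 = 0.1116982
T(2,2) = 0.1116982 + (0.1116982 − 0.1118094)/15 = 0.1116908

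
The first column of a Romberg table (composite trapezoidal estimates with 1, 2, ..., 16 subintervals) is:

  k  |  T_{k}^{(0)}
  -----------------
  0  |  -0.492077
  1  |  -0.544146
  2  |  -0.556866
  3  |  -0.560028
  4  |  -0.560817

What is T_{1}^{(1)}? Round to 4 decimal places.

-0.5615

Richardson extrapolation on the trapezoidal column (denominator 4−1=3):
T_{1}^{(1)} = -0.544146 + (-0.544146 − (-0.492077))/3 = -0.561502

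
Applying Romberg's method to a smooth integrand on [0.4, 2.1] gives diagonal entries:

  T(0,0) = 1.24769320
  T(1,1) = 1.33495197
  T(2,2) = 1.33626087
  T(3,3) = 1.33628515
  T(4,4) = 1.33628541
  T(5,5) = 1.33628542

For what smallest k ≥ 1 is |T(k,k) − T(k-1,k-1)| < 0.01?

|T(1,1) − T(0,0)| = 0.08725877 ≥ 0.01
|T(2,2) − T(1,1)| = 0.00130890 < 0.01

k = 2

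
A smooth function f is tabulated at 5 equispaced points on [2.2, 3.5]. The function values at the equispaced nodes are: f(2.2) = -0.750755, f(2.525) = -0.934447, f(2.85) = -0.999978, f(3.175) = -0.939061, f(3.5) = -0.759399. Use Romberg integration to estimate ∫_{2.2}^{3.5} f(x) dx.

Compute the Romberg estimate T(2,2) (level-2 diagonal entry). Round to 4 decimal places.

T(0,0) (trapezoid, 1 panel, h=1.3000): -0.981600
T(1,0) (trapezoid, 2 panels, h=0.6500): -1.140786
T(2,0) (trapezoid, 4 panels, h=0.3250): -1.179283
T(1,1) = -1.140786 + (-1.140786 − (-0.981600))/3 = -1.193848
T(2,1) = -1.179283 + (-1.179283 − (-1.140786))/3 = -1.192115
T(2,2) = -1.192115 + (-1.192115 − (-1.193848))/15 = -1.191999

-1.1920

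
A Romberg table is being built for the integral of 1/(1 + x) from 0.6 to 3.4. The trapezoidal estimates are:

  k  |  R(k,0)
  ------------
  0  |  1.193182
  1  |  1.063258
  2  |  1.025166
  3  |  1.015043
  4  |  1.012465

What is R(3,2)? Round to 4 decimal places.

1.0116

Richardson extrapolation on the trapezoidal column (denominator 4−1=3):
R(2,1) = 1.025166 + (1.025166 − 1.063258)/3 = 1.012469
R(3,1) = (4·1.015043 − 1.025166) / 3 = 1.011669
R(3,2) = (16·1.011669 − 1.012469) / 15 = 1.011616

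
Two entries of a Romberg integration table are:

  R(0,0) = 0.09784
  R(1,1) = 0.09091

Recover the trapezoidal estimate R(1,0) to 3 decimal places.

From R(1,1) = (4·R(1,0) − R(0,0))/3, solve for R(1,0):
4·R(1,0) = 3·0.09091 + 0.09784 = 0.37057
R(1,0) = 0.09264

0.093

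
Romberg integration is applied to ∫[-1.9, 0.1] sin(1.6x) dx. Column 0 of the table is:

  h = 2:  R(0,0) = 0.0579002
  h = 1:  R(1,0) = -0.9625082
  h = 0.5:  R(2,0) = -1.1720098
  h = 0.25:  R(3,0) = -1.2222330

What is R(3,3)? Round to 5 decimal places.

-1.23880

Richardson extrapolation on the trapezoidal column (denominator 4−1=3):
R(1,1) = (4·(-0.9625082) − 0.0579002) / 3 = -1.3026443
R(2,1) = (4·(-1.1720098) − (-0.9625082)) / 3 = -1.2418437
R(3,1) = -1.2222330 + (-1.2222330 − (-1.1720098))/3 = -1.2389741
R(2,2) = (16·(-1.2418437) − (-1.3026443)) / 15 = -1.2377903
R(3,2) = -1.2389741 + (-1.2389741 − (-1.2418437))/15 = -1.2387828
R(3,3) = -1.2387828 + (-1.2387828 − (-1.2377903))/63 = -1.2387986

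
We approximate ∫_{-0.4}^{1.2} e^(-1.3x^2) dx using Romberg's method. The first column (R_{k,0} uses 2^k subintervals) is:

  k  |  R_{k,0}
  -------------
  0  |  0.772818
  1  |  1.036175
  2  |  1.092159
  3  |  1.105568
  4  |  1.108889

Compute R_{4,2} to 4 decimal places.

1.1100

Richardson extrapolation on the trapezoidal column (denominator 4−1=3):
R_{3,1} = 1.105568 + (1.105568 − 1.092159)/3 = 1.110038
R_{4,1} = 1.108889 + (1.108889 − 1.105568)/3 = 1.109996
R_{4,2} = 1.109996 + (1.109996 − 1.110038)/15 = 1.109993
(Column j=1 coincides with Simpson's rule on the same nodes.)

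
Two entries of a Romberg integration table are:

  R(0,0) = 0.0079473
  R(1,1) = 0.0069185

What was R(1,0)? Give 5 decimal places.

From R(1,1) = (4·R(1,0) − R(0,0))/3, solve for R(1,0):
4·R(1,0) = 3·0.0069185 + 0.0079473 = 0.0287028
R(1,0) = 0.0071757

0.00718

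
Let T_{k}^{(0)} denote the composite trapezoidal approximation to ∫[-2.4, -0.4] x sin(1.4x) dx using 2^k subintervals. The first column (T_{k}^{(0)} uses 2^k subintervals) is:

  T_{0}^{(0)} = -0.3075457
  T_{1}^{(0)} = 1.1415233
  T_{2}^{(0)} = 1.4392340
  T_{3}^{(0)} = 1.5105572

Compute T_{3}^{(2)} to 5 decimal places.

T_{2}^{(1)} = 1.4392340 + (1.4392340 − 1.1415233)/3 = 1.5384709
T_{3}^{(1)} = 1.5105572 + (1.5105572 − 1.4392340)/3 = 1.5343316
T_{3}^{(2)} = (16·1.5343316 − 1.5384709) / 15 = 1.5340556
(Column j=1 coincides with Simpson's rule on the same nodes.)

1.53406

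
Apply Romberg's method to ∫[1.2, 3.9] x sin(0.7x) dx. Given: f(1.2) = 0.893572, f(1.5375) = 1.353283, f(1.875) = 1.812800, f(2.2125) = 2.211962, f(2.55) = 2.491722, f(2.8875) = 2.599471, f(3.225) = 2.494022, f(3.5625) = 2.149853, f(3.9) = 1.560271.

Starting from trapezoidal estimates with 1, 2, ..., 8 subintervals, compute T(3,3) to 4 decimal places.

5.5471

T(0,0) (trapezoid, 1 panel, h=2.7000): 3.312688
T(1,0) (trapezoid, 2 panels, h=1.3500): 5.020169
T(2,0) (trapezoid, 4 panels, h=0.6750): 5.417189
T(3,0) (trapezoid, 8 panels, h=0.3375): 5.514762
T(1,1) = 5.020169 + (5.020169 − 3.312688)/3 = 5.589329
T(2,1) = 5.417189 + (5.417189 − 5.020169)/3 = 5.549529
T(3,1) = 5.514762 + (5.514762 − 5.417189)/3 = 5.547286
T(2,2) = 5.549529 + (5.549529 − 5.589329)/15 = 5.546876
T(3,2) = 5.547286 + (5.547286 − 5.549529)/15 = 5.547136
T(3,3) = 5.547136 + (5.547136 − 5.546876)/63 = 5.547140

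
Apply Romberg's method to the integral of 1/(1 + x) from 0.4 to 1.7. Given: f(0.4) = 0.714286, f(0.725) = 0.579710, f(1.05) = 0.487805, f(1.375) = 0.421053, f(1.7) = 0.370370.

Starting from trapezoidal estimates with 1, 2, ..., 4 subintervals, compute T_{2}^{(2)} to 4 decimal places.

T_{0}^{(0)} (trapezoid, 1 panel, h=1.3000): 0.705026
T_{1}^{(0)} (trapezoid, 2 panels, h=0.6500): 0.669586
T_{2}^{(0)} (trapezoid, 4 panels, h=0.3250): 0.660041
T_{1}^{(1)} = 0.669586 + (0.669586 − 0.705026)/3 = 0.657773
T_{2}^{(1)} = 0.660041 + (0.660041 − 0.669586)/3 = 0.656859
T_{2}^{(2)} = 0.656859 + (0.656859 − 0.657773)/15 = 0.656798

0.6568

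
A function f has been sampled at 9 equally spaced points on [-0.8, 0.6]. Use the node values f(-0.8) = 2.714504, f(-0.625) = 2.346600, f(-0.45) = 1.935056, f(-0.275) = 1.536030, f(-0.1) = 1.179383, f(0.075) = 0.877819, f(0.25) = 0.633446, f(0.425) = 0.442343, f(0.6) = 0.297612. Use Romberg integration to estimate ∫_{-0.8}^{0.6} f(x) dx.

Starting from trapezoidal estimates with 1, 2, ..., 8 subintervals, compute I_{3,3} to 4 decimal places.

I_{0,0} (trapezoid, 1 panel, h=1.4000): 2.108481
I_{1,0} (trapezoid, 2 panels, h=0.7000): 1.879809
I_{2,0} (trapezoid, 4 panels, h=0.3500): 1.838880
I_{3,0} (trapezoid, 8 panels, h=0.1750): 1.829929
I_{1,1} = 1.879809 + (1.879809 − 2.108481)/3 = 1.803585
I_{2,1} = 1.838880 + (1.838880 − 1.879809)/3 = 1.825237
I_{3,1} = 1.829929 + (1.829929 − 1.838880)/3 = 1.826945
I_{2,2} = 1.825237 + (1.825237 − 1.803585)/15 = 1.826680
I_{3,2} = 1.826945 + (1.826945 − 1.825237)/15 = 1.827059
I_{3,3} = 1.827059 + (1.827059 − 1.826680)/63 = 1.827065

1.8271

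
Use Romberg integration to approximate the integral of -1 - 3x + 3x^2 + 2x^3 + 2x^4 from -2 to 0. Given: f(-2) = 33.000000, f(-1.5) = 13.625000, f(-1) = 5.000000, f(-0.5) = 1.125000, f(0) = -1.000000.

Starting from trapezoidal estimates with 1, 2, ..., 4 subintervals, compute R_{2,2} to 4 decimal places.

R_{0,0} (trapezoid, 1 panel, h=2.0000): 32.000000
R_{1,0} (trapezoid, 2 panels, h=1.0000): 21.000000
R_{2,0} (trapezoid, 4 panels, h=0.5000): 17.875000
R_{1,1} = 21.000000 + (21.000000 − 32.000000)/3 = 17.333333
R_{2,1} = 17.875000 + (17.875000 − 21.000000)/3 = 16.833333
R_{2,2} = 16.833333 + (16.833333 − 17.333333)/15 = 16.800000

16.8000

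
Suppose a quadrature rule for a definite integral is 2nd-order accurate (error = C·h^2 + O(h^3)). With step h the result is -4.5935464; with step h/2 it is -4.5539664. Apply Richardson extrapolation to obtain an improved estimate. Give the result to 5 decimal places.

Extrapolated value = (4·A(h/2) − A(h)) / (4 − 1)
= (4·(-4.5539664) − (-4.5935464)) / 3
= -13.6223192 / 3 = -4.5407731

-4.54077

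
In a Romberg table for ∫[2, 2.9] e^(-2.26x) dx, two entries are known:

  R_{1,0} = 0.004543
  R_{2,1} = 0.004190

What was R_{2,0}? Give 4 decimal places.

0.0043

From R_{2,1} = (4·R_{2,0} − R_{1,0})/3, solve for R_{2,0}:
4·R_{2,0} = 3·0.004190 + 0.004543 = 0.017113
R_{2,0} = 0.004278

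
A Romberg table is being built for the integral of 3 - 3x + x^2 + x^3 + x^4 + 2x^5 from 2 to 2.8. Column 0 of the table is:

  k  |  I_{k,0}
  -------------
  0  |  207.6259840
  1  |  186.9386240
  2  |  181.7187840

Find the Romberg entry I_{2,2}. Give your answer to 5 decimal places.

Richardson extrapolation on the trapezoidal column (denominator 4−1=3):
I_{1,1} = (4·186.9386240 − 207.6259840) / 3 = 180.0428373
I_{2,1} = 181.7187840 + (181.7187840 − 186.9386240)/3 = 179.9788373
I_{2,2} = (16·179.9788373 − 180.0428373) / 15 = 179.9745706
(Column j=1 coincides with Simpson's rule on the same nodes.)

179.97457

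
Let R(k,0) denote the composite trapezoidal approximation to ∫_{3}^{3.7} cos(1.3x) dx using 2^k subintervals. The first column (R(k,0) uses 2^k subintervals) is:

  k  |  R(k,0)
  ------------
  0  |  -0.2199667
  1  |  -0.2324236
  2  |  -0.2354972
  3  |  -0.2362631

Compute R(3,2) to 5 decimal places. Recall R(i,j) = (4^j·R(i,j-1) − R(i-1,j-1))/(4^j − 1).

-0.23652

Richardson extrapolation on the trapezoidal column (denominator 4−1=3):
R(2,1) = (4·(-0.2354972) − (-0.2324236)) / 3 = -0.2365217
R(3,1) = -0.2362631 + (-0.2362631 − (-0.2354972))/3 = -0.2365184
R(3,2) = -0.2365184 + (-0.2365184 − (-0.2365217))/15 = -0.2365182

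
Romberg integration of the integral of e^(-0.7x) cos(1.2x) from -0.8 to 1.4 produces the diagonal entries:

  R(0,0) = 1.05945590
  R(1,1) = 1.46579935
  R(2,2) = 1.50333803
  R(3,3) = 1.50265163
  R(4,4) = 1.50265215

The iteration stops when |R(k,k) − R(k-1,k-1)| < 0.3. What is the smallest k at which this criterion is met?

k = 2

|R(1,1) − R(0,0)| = 0.40634345 ≥ 0.3
|R(2,2) − R(1,1)| = 0.03753868 < 0.3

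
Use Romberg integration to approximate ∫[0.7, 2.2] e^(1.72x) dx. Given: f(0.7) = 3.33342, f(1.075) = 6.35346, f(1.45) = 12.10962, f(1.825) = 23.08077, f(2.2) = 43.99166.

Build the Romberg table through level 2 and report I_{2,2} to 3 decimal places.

I_{0,0} (trapezoid, 1 panel, h=1.5000): 35.49381
I_{1,0} (trapezoid, 2 panels, h=0.7500): 26.82912
I_{2,0} (trapezoid, 4 panels, h=0.3750): 24.45240
I_{1,1} = 26.82912 + (26.82912 − 35.49381)/3 = 23.94089
I_{2,1} = 24.45240 + (24.45240 − 26.82912)/3 = 23.66016
I_{2,2} = 23.66016 + (23.66016 − 23.94089)/15 = 23.64144

23.641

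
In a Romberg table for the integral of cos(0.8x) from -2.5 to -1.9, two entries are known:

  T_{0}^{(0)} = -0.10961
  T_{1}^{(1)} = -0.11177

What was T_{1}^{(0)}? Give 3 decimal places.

From T_{1}^{(1)} = (4·T_{1}^{(0)} − T_{0}^{(0)})/3, solve for T_{1}^{(0)}:
4·T_{1}^{(0)} = 3·(-0.11177) + (-0.10961) = -0.44492
T_{1}^{(0)} = -0.11123

-0.111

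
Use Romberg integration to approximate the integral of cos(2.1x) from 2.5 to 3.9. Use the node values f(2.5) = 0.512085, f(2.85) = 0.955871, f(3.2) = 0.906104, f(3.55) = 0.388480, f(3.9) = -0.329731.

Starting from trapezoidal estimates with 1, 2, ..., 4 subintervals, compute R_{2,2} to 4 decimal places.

R_{0,0} (trapezoid, 1 panel, h=1.4000): 0.127648
R_{1,0} (trapezoid, 2 panels, h=0.7000): 0.698097
R_{2,0} (trapezoid, 4 panels, h=0.3500): 0.819571
R_{1,1} = 0.698097 + (0.698097 − 0.127648)/3 = 0.888247
R_{2,1} = 0.819571 + (0.819571 − 0.698097)/3 = 0.860062
R_{2,2} = 0.860062 + (0.860062 − 0.888247)/15 = 0.858183

0.8582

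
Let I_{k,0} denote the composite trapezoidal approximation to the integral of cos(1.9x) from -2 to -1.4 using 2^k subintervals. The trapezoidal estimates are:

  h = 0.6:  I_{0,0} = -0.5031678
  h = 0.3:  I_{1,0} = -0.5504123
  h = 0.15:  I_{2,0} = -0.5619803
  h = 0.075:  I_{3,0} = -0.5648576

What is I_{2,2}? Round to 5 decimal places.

-0.56581

Richardson extrapolation on the trapezoidal column (denominator 4−1=3):
I_{1,1} = (4·(-0.5504123) − (-0.5031678)) / 3 = -0.5661605
I_{2,1} = (4·(-0.5619803) − (-0.5504123)) / 3 = -0.5658363
I_{2,2} = (16·(-0.5658363) − (-0.5661605)) / 15 = -0.5658147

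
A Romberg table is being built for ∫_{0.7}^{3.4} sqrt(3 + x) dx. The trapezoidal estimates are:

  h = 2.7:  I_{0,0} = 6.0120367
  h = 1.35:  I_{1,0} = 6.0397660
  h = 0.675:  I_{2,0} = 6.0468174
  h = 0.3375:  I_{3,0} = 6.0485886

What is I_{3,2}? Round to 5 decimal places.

6.04918

I_{2,1} = (4·6.0468174 − 6.0397660) / 3 = 6.0491679
I_{3,1} = 6.0485886 + (6.0485886 − 6.0468174)/3 = 6.0491790
I_{3,2} = (16·6.0491790 − 6.0491679) / 15 = 6.0491797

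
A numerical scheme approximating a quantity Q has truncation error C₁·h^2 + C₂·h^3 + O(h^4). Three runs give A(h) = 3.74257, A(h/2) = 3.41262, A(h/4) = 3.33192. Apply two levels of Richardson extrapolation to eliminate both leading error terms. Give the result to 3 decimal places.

First eliminate the h^2 term (factor 2^2 = 4):
  B₁ = (4·3.41262 − 3.74257)/3 = 3.30264
  B₂ = (4·3.33192 − 3.41262)/3 = 3.30502
Then eliminate the h^3 term (factor 2^3 = 8):
  (8·3.30502 − 3.30264)/7 = 3.30536

3.305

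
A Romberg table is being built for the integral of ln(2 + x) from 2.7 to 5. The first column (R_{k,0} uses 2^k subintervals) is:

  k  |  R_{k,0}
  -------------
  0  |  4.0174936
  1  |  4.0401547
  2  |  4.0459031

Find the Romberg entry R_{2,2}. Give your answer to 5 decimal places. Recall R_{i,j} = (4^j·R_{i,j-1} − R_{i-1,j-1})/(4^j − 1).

R_{1,1} = 4.0401547 + (4.0401547 − 4.0174936)/3 = 4.0477084
R_{2,1} = 4.0459031 + (4.0459031 − 4.0401547)/3 = 4.0478192
R_{2,2} = (16·4.0478192 − 4.0477084) / 15 = 4.0478266
(Column j=1 coincides with Simpson's rule on the same nodes.)

4.04783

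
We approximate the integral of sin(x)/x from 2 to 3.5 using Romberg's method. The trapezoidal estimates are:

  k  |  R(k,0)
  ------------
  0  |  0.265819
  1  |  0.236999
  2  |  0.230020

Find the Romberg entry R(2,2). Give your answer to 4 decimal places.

R(1,1) = (4·0.236999 − 0.265819) / 3 = 0.227392
R(2,1) = 0.230020 + (0.230020 − 0.236999)/3 = 0.227694
R(2,2) = 0.227694 + (0.227694 − 0.227392)/15 = 0.227714
(Column j=1 coincides with Simpson's rule on the same nodes.)

0.2277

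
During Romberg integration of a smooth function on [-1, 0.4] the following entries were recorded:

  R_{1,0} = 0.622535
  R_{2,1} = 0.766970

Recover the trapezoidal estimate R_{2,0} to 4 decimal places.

From R_{2,1} = (4·R_{2,0} − R_{1,0})/3, solve for R_{2,0}:
4·R_{2,0} = 3·0.766970 + 0.622535 = 2.923445
R_{2,0} = 0.730861

0.7309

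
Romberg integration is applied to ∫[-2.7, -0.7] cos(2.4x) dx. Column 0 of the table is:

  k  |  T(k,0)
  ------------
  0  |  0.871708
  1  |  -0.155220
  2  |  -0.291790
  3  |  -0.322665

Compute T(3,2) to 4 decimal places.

-0.3327

Richardson extrapolation on the trapezoidal column (denominator 4−1=3):
T(2,1) = (4·(-0.291790) − (-0.155220)) / 3 = -0.337313
T(3,1) = (4·(-0.322665) − (-0.291790)) / 3 = -0.332957
T(3,2) = (16·(-0.332957) − (-0.337313)) / 15 = -0.332667
(Column j=1 coincides with Simpson's rule on the same nodes.)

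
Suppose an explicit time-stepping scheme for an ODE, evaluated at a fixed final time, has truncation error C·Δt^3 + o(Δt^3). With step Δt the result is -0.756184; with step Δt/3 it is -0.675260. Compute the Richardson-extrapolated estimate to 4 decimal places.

The leading error scales as Δt^3; refining by a factor of 3 reduces it by 3^3 = 27.
Extrapolated value = (27·A(Δt/3) − A(Δt)) / (27 − 1)
= (27·(-0.675260) − (-0.756184)) / 26
= -17.475836 / 26 = -0.672148

-0.6721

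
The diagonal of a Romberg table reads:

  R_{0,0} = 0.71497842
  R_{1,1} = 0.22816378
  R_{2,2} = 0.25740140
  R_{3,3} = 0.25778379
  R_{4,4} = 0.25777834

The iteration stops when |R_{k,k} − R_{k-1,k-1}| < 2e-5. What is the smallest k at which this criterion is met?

k = 4

|R_{1,1} − R_{0,0}| = 0.48681464 ≥ 2e-5
|R_{2,2} − R_{1,1}| = 0.02923762 ≥ 2e-5
|R_{3,3} − R_{2,2}| = 0.00038239 ≥ 2e-5
|R_{4,4} − R_{3,3}| = 0.00000545 < 2e-5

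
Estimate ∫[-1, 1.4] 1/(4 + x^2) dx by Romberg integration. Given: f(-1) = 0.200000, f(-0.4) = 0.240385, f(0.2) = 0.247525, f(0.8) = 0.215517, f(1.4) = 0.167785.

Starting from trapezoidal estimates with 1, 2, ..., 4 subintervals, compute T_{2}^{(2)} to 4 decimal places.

T_{0}^{(0)} (trapezoid, 1 panel, h=2.4000): 0.441342
T_{1}^{(0)} (trapezoid, 2 panels, h=1.2000): 0.517701
T_{2}^{(0)} (trapezoid, 4 panels, h=0.6000): 0.532392
T_{1}^{(1)} = 0.517701 + (0.517701 − 0.441342)/3 = 0.543154
T_{2}^{(1)} = 0.532392 + (0.532392 − 0.517701)/3 = 0.537289
T_{2}^{(2)} = 0.537289 + (0.537289 − 0.543154)/15 = 0.536898

0.5369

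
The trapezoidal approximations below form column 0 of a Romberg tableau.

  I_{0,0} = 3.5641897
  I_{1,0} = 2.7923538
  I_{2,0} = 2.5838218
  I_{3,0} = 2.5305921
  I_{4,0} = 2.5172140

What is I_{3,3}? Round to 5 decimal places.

I_{1,1} = (4·2.7923538 − 3.5641897) / 3 = 2.5350752
I_{2,1} = 2.5838218 + (2.5838218 − 2.7923538)/3 = 2.5143111
I_{3,1} = (4·2.5305921 − 2.5838218) / 3 = 2.5128489
I_{2,2} = (16·2.5143111 − 2.5350752) / 15 = 2.5129268
I_{3,2} = 2.5128489 + (2.5128489 − 2.5143111)/15 = 2.5127514
I_{3,3} = 2.5127514 + (2.5127514 − 2.5129268)/63 = 2.5127486

2.51275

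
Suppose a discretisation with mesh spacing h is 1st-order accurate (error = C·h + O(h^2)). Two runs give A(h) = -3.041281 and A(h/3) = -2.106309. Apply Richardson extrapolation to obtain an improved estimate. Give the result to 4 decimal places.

The leading error scales as h; refining by a factor of 3 reduces it by 3^1 = 3.
Extrapolated value = (3·A(h/3) − A(h)) / (3 − 1)
= (3·(-2.106309) − (-3.041281)) / 2
= -3.277646 / 2 = -1.638823

-1.6388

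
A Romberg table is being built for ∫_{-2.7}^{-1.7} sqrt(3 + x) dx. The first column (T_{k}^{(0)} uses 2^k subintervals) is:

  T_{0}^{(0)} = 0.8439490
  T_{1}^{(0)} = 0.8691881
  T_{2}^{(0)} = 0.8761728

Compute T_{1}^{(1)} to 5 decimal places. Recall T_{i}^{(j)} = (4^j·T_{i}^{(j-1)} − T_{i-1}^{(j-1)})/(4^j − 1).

0.87760

Richardson extrapolation on the trapezoidal column (denominator 4−1=3):
T_{1}^{(1)} = (4·0.8691881 − 0.8439490) / 3 = 0.8776011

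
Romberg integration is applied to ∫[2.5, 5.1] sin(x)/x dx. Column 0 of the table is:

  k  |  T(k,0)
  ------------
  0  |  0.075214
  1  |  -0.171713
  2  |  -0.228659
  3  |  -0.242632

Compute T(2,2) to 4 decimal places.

Richardson extrapolation on the trapezoidal column (denominator 4−1=3):
T(1,1) = (4·(-0.171713) − 0.075214) / 3 = -0.254022
T(2,1) = (4·(-0.228659) − (-0.171713)) / 3 = -0.247641
T(2,2) = (16·(-0.247641) − (-0.254022)) / 15 = -0.247216

-0.2472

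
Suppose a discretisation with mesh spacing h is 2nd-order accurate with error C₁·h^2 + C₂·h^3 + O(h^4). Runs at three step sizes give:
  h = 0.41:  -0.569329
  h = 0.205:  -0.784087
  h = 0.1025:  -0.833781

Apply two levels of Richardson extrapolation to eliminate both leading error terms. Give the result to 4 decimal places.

First eliminate the h^2 term (factor 2^2 = 4):
  B₁ = (4·(-0.784087) − (-0.569329))/3 = -0.855673
  B₂ = (4·(-0.833781) − (-0.784087))/3 = -0.850346
Then eliminate the h^3 term (factor 2^3 = 8):
  (8·(-0.850346) − (-0.855673))/7 = -0.849585

-0.8496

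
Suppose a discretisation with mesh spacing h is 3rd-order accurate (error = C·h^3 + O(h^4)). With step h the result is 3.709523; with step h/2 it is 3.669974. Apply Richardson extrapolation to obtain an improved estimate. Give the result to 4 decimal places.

Extrapolated value = (8·A(h/2) − A(h)) / (8 − 1)
= (8·3.669974 − 3.709523) / 7
= 25.650269 / 7 = 3.664324

3.6643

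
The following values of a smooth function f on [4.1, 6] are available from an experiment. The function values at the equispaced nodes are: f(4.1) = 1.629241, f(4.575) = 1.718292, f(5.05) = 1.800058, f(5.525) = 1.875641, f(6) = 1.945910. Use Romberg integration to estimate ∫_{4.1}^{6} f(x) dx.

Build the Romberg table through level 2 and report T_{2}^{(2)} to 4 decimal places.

3.4122

T_{0}^{(0)} (trapezoid, 1 panel, h=1.9000): 3.396393
T_{1}^{(0)} (trapezoid, 2 panels, h=0.9500): 3.408252
T_{2}^{(0)} (trapezoid, 4 panels, h=0.4750): 3.411244
T_{1}^{(1)} = 3.408252 + (3.408252 − 3.396393)/3 = 3.412205
T_{2}^{(1)} = 3.411244 + (3.411244 − 3.408252)/3 = 3.412241
T_{2}^{(2)} = 3.412241 + (3.412241 − 3.412205)/15 = 3.412243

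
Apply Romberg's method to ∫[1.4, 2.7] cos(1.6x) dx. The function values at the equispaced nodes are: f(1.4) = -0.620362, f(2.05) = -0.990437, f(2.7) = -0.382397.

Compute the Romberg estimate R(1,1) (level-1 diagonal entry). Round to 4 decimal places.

-1.0756

R(0,0) (trapezoid, 1 panel, h=1.3000): -0.651793
R(1,0) (trapezoid, 2 panels, h=0.6500): -0.969681
R(1,1) = -0.969681 + (-0.969681 − (-0.651793))/3 = -1.075644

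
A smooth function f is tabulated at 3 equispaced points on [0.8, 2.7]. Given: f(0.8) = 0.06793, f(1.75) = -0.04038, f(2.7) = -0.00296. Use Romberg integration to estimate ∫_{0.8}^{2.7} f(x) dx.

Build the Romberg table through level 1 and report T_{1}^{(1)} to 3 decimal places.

T_{0}^{(0)} (trapezoid, 1 panel, h=1.9000): 0.06172
T_{1}^{(0)} (trapezoid, 2 panels, h=0.9500): -0.00750
T_{1}^{(1)} = -0.00750 + (-0.00750 − 0.06172)/3 = -0.03057

-0.031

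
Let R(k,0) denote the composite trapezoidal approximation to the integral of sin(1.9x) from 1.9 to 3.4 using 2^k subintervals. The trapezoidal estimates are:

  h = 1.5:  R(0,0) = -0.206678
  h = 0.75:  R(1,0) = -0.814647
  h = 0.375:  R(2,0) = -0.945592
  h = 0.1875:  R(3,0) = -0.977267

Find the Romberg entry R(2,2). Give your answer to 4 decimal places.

Richardson extrapolation on the trapezoidal column (denominator 4−1=3):
R(1,1) = (4·(-0.814647) − (-0.206678)) / 3 = -1.017303
R(2,1) = -0.945592 + (-0.945592 − (-0.814647))/3 = -0.989240
R(2,2) = (16·(-0.989240) − (-1.017303)) / 15 = -0.987369
(Column j=1 coincides with Simpson's rule on the same nodes.)

-0.9874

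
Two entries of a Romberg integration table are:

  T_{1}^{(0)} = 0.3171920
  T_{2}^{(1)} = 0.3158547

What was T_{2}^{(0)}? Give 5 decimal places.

From T_{2}^{(1)} = (4·T_{2}^{(0)} − T_{1}^{(0)})/3, solve for T_{2}^{(0)}:
4·T_{2}^{(0)} = 3·0.3158547 + 0.3171920 = 1.2647561
T_{2}^{(0)} = 0.3161890

0.31619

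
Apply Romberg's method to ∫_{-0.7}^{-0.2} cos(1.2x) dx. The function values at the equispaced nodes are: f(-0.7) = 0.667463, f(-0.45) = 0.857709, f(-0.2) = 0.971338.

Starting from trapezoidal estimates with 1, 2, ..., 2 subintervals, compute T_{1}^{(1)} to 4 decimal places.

0.4225

T_{0}^{(0)} (trapezoid, 1 panel, h=0.5000): 0.409700
T_{1}^{(0)} (trapezoid, 2 panels, h=0.2500): 0.419277
T_{1}^{(1)} = 0.419277 + (0.419277 − 0.409700)/3 = 0.422469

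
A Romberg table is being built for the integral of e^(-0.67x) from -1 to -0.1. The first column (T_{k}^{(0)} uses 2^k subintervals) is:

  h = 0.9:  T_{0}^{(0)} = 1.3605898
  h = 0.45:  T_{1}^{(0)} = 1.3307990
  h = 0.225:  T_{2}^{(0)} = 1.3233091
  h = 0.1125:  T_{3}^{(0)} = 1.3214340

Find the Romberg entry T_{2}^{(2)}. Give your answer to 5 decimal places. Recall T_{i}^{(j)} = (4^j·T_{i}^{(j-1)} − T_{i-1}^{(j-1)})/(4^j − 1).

T_{1}^{(1)} = 1.3307990 + (1.3307990 − 1.3605898)/3 = 1.3208687
T_{2}^{(1)} = 1.3233091 + (1.3233091 − 1.3307990)/3 = 1.3208125
T_{2}^{(2)} = (16·1.3208125 − 1.3208687) / 15 = 1.3208088
(Column j=1 coincides with Simpson's rule on the same nodes.)

1.32081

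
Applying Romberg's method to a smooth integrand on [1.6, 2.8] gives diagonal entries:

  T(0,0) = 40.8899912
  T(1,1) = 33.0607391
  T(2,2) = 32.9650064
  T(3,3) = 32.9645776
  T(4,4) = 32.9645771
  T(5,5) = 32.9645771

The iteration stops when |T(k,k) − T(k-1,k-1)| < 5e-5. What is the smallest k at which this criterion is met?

|T(1,1) − T(0,0)| = 7.8292521 ≥ 5e-5
|T(2,2) − T(1,1)| = 0.0957327 ≥ 5e-5
|T(3,3) − T(2,2)| = 0.0004288 ≥ 5e-5
|T(4,4) − T(3,3)| = 0.0000005 < 5e-5

k = 4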